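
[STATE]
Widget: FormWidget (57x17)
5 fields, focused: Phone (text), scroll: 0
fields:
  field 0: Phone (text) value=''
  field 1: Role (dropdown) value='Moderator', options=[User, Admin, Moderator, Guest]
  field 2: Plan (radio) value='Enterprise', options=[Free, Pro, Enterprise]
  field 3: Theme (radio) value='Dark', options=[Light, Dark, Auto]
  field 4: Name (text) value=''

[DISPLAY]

> Phone:      [                                         ]
  Role:       [Moderator                               ▼]
  Plan:       ( ) Free  ( ) Pro  (●) Enterprise          
  Theme:      ( ) Light  (●) Dark  ( ) Auto              
  Name:       [                                         ]
                                                         
                                                         
                                                         
                                                         
                                                         
                                                         
                                                         
                                                         
                                                         
                                                         
                                                         
                                                         


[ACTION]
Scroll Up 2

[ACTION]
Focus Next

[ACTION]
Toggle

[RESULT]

  Phone:      [                                         ]
> Role:       [Moderator                               ▼]
  Plan:       ( ) Free  ( ) Pro  (●) Enterprise          
  Theme:      ( ) Light  (●) Dark  ( ) Auto              
  Name:       [                                         ]
                                                         
                                                         
                                                         
                                                         
                                                         
                                                         
                                                         
                                                         
                                                         
                                                         
                                                         
                                                         


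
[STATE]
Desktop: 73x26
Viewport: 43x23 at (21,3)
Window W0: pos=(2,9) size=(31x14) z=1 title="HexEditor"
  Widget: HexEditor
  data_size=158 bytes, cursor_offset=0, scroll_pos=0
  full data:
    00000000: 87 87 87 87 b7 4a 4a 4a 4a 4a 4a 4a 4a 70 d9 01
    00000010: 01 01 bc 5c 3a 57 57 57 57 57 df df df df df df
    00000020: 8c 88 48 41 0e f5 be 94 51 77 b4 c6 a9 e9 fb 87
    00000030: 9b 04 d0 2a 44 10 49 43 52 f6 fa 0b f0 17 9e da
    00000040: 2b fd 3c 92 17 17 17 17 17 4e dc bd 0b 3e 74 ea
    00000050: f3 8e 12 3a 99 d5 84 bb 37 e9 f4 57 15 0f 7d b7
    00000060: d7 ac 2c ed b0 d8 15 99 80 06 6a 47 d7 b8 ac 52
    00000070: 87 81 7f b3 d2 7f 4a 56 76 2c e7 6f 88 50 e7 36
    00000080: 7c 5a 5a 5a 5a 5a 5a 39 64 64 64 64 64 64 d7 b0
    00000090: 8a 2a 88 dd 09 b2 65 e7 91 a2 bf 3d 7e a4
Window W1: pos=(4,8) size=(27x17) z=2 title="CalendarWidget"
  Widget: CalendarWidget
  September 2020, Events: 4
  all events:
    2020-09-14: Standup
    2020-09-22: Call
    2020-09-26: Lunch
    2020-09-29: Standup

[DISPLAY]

                                           
                                           
                                           
                                           
                                           
━━━━━━━━━┓                                 
         ┃━┓                               
─────────┨ ┃                               
2020     ┃─┨                               
a Su     ┃4┃                               
5  6     ┃5┃                               
2 13     ┃b┃                               
19 20    ┃4┃                               
26* 27   ┃1┃                               
         ┃8┃                               
         ┃1┃                               
         ┃4┃                               
         ┃5┃                               
         ┃6┃                               
         ┃━┛                               
         ┃                                 
━━━━━━━━━┛                                 
                                           


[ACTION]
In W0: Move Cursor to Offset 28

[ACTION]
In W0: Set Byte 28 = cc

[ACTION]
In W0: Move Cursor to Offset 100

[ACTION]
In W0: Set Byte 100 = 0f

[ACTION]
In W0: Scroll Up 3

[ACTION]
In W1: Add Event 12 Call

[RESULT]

                                           
                                           
                                           
                                           
                                           
━━━━━━━━━┓                                 
         ┃━┓                               
─────────┨ ┃                               
2020     ┃─┨                               
a Su     ┃4┃                               
5  6     ┃5┃                               
2* 13    ┃b┃                               
19 20    ┃4┃                               
26* 27   ┃1┃                               
         ┃8┃                               
         ┃1┃                               
         ┃4┃                               
         ┃5┃                               
         ┃6┃                               
         ┃━┛                               
         ┃                                 
━━━━━━━━━┛                                 
                                           


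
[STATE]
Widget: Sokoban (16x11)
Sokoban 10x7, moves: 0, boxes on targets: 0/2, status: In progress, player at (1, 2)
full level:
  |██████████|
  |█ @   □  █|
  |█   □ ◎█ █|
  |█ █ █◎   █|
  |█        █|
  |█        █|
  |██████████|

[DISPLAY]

██████████      
█ @   □  █      
█   □ ◎█ █      
█ █ █◎   █      
█        █      
█        █      
██████████      
Moves: 0  0/2   
                
                
                


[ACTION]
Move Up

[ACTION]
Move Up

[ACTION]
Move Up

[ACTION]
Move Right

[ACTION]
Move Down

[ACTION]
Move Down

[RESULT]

██████████      
█     □  █      
█   □ ◎█ █      
█ █@█◎   █      
█        █      
█        █      
██████████      
Moves: 3  0/2   
                
                
                


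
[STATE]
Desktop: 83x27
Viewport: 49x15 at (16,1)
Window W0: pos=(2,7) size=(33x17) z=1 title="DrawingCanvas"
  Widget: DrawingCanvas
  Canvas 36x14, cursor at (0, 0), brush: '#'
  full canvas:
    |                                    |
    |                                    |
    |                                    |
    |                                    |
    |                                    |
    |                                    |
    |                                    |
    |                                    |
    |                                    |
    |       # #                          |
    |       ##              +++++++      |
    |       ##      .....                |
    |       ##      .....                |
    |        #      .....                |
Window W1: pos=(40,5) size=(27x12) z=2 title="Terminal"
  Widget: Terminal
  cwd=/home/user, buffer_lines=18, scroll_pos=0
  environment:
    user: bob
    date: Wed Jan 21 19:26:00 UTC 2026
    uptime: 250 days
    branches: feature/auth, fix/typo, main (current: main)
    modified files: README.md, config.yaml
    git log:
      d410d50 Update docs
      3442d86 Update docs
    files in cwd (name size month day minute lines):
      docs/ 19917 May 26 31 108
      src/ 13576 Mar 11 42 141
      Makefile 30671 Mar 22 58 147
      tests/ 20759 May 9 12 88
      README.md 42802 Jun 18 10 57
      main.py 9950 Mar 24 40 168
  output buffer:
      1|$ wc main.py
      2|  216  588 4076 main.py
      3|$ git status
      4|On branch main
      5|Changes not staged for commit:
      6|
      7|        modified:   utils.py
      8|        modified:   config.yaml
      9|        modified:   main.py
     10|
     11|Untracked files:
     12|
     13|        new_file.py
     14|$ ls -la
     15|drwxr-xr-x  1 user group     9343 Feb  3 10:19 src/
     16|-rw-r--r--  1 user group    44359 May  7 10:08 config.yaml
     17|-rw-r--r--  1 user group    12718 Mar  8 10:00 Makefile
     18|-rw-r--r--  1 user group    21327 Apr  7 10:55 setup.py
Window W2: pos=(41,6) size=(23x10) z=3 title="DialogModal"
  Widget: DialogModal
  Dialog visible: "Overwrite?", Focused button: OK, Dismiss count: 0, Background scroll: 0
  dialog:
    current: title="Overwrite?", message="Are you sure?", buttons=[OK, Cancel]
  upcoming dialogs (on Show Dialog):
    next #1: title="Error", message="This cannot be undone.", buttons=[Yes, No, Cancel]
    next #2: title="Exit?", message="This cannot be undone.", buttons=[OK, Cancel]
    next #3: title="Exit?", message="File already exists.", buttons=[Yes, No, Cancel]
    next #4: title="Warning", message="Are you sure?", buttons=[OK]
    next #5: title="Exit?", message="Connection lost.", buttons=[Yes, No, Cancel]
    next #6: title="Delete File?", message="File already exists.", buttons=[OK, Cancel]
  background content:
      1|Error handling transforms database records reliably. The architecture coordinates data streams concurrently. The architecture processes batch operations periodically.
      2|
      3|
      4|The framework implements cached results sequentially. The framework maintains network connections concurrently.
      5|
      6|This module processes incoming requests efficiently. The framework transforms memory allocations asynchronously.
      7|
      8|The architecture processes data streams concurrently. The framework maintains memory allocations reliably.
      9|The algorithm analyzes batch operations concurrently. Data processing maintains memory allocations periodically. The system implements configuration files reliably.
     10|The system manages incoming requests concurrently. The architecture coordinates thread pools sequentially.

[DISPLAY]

                                                 
                                                 
                                                 
                                                 
                        ┏━━━━━━━━━━━━━━━━━━━━━━━━
                        ┃┏━━━━━━━━━━━━━━━━━━━━━┓ 
━━━━━━━━━━━━━━━━━━┓     ┠┃ DialogModal         ┃─
s                 ┃     ┃┠─────────────────────┨ 
──────────────────┨     ┃┃Er┌───────────────┐sf┃ 
                  ┃     ┃┃  │   Overwrite?  │  ┃ 
                  ┃     ┃┃  │ Are you sure? │  ┃ 
                  ┃     ┃┃Th│ [OK]  Cancel  │me┃c
                  ┃     ┃┃  └───────────────┘  ┃ 
                  ┃     ┃┃This module processes┃l
                  ┃     ┃┗━━━━━━━━━━━━━━━━━━━━━┛f


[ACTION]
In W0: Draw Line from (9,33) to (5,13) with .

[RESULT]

                                                 
                                                 
                                                 
                                                 
                        ┏━━━━━━━━━━━━━━━━━━━━━━━━
                        ┃┏━━━━━━━━━━━━━━━━━━━━━┓ 
━━━━━━━━━━━━━━━━━━┓     ┠┃ DialogModal         ┃─
s                 ┃     ┃┠─────────────────────┨ 
──────────────────┨     ┃┃Er┌───────────────┐sf┃ 
                  ┃     ┃┃  │   Overwrite?  │  ┃ 
                  ┃     ┃┃  │ Are you sure? │  ┃ 
                  ┃     ┃┃Th│ [OK]  Cancel  │me┃c
                  ┃     ┃┃  └───────────────┘  ┃ 
                  ┃     ┃┃This module processes┃l
...               ┃     ┃┗━━━━━━━━━━━━━━━━━━━━━┛f


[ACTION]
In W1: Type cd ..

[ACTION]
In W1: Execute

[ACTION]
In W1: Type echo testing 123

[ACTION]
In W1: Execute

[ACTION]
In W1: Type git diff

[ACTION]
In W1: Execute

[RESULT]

                                                 
                                                 
                                                 
                                                 
                        ┏━━━━━━━━━━━━━━━━━━━━━━━━
                        ┃┏━━━━━━━━━━━━━━━━━━━━━┓ 
━━━━━━━━━━━━━━━━━━┓     ┠┃ DialogModal         ┃─
s                 ┃     ┃┠─────────────────────┨ 
──────────────────┨     ┃┃Er┌───────────────┐sf┃m
                  ┃     ┃┃  │   Overwrite?  │  ┃ 
                  ┃     ┃┃  │ Are you sure? │  ┃ 
                  ┃     ┃┃Th│ [OK]  Cancel  │me┃ 
                  ┃     ┃┃  └───────────────┘  ┃ 
                  ┃     ┃┃This module processes┃ 
...               ┃     ┃┗━━━━━━━━━━━━━━━━━━━━━┛ 


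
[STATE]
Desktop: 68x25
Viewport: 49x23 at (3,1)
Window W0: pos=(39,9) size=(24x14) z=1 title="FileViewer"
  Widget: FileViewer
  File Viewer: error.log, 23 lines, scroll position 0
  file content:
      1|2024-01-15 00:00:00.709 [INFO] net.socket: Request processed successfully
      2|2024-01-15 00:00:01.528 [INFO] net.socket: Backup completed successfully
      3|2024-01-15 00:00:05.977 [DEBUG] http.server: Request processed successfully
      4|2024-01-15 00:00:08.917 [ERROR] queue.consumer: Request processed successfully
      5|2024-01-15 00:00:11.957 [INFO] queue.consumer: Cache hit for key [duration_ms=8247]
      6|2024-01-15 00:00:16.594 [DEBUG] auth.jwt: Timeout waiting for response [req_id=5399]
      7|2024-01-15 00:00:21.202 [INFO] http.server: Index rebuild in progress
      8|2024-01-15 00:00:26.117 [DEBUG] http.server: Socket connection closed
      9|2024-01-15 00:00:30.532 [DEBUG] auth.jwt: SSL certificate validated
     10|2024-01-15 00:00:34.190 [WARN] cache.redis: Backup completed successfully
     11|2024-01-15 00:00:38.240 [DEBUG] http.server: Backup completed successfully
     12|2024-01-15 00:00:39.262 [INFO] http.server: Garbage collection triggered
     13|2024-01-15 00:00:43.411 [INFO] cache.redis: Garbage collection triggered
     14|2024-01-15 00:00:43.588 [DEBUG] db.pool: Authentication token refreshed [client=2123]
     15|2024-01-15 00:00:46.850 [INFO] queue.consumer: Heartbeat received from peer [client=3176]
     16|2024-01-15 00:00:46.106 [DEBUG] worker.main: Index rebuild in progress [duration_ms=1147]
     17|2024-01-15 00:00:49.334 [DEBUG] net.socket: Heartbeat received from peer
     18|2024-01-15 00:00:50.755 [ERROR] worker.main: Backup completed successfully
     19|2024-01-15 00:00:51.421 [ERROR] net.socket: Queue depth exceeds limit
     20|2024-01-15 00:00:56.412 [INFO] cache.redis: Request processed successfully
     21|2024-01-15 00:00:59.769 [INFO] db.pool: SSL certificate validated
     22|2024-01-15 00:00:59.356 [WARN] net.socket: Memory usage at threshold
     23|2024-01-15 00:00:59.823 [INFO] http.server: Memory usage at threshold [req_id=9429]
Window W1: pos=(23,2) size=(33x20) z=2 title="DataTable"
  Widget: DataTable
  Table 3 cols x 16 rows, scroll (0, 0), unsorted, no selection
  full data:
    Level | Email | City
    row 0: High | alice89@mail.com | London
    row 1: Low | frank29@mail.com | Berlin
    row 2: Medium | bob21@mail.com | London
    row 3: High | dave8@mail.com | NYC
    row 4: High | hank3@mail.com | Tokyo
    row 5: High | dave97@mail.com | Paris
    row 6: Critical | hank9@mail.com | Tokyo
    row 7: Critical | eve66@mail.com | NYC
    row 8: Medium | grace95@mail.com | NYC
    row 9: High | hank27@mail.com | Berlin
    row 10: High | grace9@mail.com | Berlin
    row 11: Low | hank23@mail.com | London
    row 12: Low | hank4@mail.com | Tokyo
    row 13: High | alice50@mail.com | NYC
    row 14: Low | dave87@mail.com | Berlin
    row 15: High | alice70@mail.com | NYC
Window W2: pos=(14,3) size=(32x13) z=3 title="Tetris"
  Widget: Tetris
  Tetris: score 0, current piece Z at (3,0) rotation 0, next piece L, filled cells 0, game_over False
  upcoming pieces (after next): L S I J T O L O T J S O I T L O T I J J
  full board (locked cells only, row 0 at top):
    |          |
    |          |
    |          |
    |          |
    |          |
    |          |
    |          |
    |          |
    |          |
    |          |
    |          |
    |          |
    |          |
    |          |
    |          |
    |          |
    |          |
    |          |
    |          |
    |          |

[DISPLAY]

                                                 
                    ┏━━━━━━━━━━━━━━━━━━━━━━━━━━━━
           ┏━━━━━━━━━━━━━━━━━━━━━━━━━━━━━━┓      
           ┃ Tetris                       ┃──────
           ┠──────────────────────────────┨   │Ci
           ┃          │Next:              ┃───┼──
           ┃          │  ▒                ┃com│Lo
           ┃          │▒▒▒                ┃com│Be
           ┃          │                   ┃m  │Lo
           ┃          │                   ┃m  │NY
           ┃          │                   ┃m  │To
           ┃          │Score:             ┃om │Pa
           ┃          │0                  ┃m  │To
           ┃          │                   ┃m  │NY
           ┗━━━━━━━━━━━━━━━━━━━━━━━━━━━━━━┛com│NY
                    ┃High    │hank27@mail.com │Be
                    ┃High    │grace9@mail.com │Be
                    ┃Low     │hank23@mail.com │Lo
                    ┃Low     │hank4@mail.com  │To
                    ┃High    │alice50@mail.com│NY
                    ┗━━━━━━━━━━━━━━━━━━━━━━━━━━━━
                                    ┗━━━━━━━━━━━━
                                                 


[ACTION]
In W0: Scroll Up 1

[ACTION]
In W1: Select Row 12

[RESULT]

                                                 
                    ┏━━━━━━━━━━━━━━━━━━━━━━━━━━━━
           ┏━━━━━━━━━━━━━━━━━━━━━━━━━━━━━━┓      
           ┃ Tetris                       ┃──────
           ┠──────────────────────────────┨   │Ci
           ┃          │Next:              ┃───┼──
           ┃          │  ▒                ┃com│Lo
           ┃          │▒▒▒                ┃com│Be
           ┃          │                   ┃m  │Lo
           ┃          │                   ┃m  │NY
           ┃          │                   ┃m  │To
           ┃          │Score:             ┃om │Pa
           ┃          │0                  ┃m  │To
           ┃          │                   ┃m  │NY
           ┗━━━━━━━━━━━━━━━━━━━━━━━━━━━━━━┛com│NY
                    ┃High    │hank27@mail.com │Be
                    ┃High    │grace9@mail.com │Be
                    ┃Low     │hank23@mail.com │Lo
                    ┃>ow     │hank4@mail.com  │To
                    ┃High    │alice50@mail.com│NY
                    ┗━━━━━━━━━━━━━━━━━━━━━━━━━━━━
                                    ┗━━━━━━━━━━━━
                                                 


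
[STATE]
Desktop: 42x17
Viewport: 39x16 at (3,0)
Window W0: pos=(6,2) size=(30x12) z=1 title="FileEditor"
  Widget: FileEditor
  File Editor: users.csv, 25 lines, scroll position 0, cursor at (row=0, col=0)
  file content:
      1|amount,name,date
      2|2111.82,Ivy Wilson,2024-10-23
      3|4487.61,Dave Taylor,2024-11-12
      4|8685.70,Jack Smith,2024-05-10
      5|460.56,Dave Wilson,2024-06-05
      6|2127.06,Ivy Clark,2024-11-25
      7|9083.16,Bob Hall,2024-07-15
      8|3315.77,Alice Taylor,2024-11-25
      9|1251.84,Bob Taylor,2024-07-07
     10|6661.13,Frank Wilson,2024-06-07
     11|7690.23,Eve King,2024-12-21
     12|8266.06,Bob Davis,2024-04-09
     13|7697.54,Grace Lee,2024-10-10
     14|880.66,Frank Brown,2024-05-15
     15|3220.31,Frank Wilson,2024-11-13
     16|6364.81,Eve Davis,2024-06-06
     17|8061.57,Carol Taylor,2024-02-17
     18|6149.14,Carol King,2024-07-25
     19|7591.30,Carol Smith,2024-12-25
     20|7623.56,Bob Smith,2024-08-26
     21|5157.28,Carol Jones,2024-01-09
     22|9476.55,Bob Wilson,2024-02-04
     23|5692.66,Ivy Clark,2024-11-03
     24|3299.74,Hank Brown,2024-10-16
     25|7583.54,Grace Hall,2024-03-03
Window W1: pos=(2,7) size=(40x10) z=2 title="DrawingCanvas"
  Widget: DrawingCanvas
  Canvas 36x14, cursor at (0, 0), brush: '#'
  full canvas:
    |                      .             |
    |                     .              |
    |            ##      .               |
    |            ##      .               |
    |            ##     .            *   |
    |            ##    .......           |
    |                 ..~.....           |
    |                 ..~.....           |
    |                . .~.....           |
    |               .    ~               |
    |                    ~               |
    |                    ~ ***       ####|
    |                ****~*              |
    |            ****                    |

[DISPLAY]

                                       
                                       
   ┏━━━━━━━━━━━━━━━━━━━━━━━━━━━━┓      
   ┃ FileEditor                 ┃      
   ┠────────────────────────────┨      
   ┃█mount,name,date           ▲┃      
   ┃2111.82,Ivy Wilson,2024-10-█┃      
━━━━━━━━━━━━━━━━━━━━━━━━━━━━━━━━━━━━━━┓
 DrawingCanvas                        ┃
──────────────────────────────────────┨
+                     .               ┃
                     .                ┃
            ##      .                 ┃
            ##      .                 ┃
            ##     .            *     ┃
            ##    .......             ┃


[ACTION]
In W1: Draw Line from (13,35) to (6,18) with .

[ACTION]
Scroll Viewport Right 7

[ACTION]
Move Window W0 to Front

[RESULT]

                                       
                                       
   ┏━━━━━━━━━━━━━━━━━━━━━━━━━━━━┓      
   ┃ FileEditor                 ┃      
   ┠────────────────────────────┨      
   ┃█mount,name,date           ▲┃      
   ┃2111.82,Ivy Wilson,2024-10-█┃      
━━━┃4487.61,Dave Taylor,2024-11░┃━━━━━┓
 Dr┃8685.70,Jack Smith,2024-05-░┃     ┃
───┃460.56,Dave Wilson,2024-06-░┃─────┨
+  ┃2127.06,Ivy Clark,2024-11-2░┃     ┃
   ┃9083.16,Bob Hall,2024-07-15░┃     ┃
   ┃3315.77,Alice Taylor,2024-1▼┃     ┃
   ┗━━━━━━━━━━━━━━━━━━━━━━━━━━━━┛     ┃
            ##     .            *     ┃
            ##    .......             ┃


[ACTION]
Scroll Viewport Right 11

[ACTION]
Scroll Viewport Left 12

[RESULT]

                                       
                                       
      ┏━━━━━━━━━━━━━━━━━━━━━━━━━━━━┓   
      ┃ FileEditor                 ┃   
      ┠────────────────────────────┨   
      ┃█mount,name,date           ▲┃   
      ┃2111.82,Ivy Wilson,2024-10-█┃   
  ┏━━━┃4487.61,Dave Taylor,2024-11░┃━━━
  ┃ Dr┃8685.70,Jack Smith,2024-05-░┃   
  ┠───┃460.56,Dave Wilson,2024-06-░┃───
  ┃+  ┃2127.06,Ivy Clark,2024-11-2░┃   
  ┃   ┃9083.16,Bob Hall,2024-07-15░┃   
  ┃   ┃3315.77,Alice Taylor,2024-1▼┃   
  ┃   ┗━━━━━━━━━━━━━━━━━━━━━━━━━━━━┛   
  ┃            ##     .            *   
  ┃            ##    .......           


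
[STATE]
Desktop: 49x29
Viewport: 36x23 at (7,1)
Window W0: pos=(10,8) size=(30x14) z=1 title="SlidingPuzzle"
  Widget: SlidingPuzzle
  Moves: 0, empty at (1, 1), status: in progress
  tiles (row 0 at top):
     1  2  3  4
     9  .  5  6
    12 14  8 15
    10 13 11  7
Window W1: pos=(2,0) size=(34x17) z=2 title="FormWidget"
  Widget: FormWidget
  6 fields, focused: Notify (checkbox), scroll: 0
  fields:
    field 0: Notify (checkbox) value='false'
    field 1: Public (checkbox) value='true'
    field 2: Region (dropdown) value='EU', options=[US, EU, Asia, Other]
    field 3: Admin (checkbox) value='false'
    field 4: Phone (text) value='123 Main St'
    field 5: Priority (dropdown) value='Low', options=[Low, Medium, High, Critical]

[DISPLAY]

mWidget                     ┃       
────────────────────────────┨       
tify:     [ ]               ┃       
blic:     [x]               ┃       
gion:     [EU             ▼]┃       
min:      [ ]               ┃       
one:      [123 Main St     ]┃       
iority:   [Low            ▼]┃━━━┓   
                            ┃   ┃   
                            ┃───┨   
                            ┃   ┃   
                            ┃   ┃   
                            ┃   ┃   
                            ┃   ┃   
                            ┃   ┃   
━━━━━━━━━━━━━━━━━━━━━━━━━━━━┛   ┃   
   ┃├────┼────┼────┼────┤       ┃   
   ┃│ 10 │ 13 │ 11 │  7 │       ┃   
   ┃└────┴────┴────┴────┘       ┃   
   ┃Moves: 0                    ┃   
   ┗━━━━━━━━━━━━━━━━━━━━━━━━━━━━┛   
                                    
                                    


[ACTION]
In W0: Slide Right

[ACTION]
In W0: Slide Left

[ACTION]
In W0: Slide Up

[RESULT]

mWidget                     ┃       
────────────────────────────┨       
tify:     [ ]               ┃       
blic:     [x]               ┃       
gion:     [EU             ▼]┃       
min:      [ ]               ┃       
one:      [123 Main St     ]┃       
iority:   [Low            ▼]┃━━━┓   
                            ┃   ┃   
                            ┃───┨   
                            ┃   ┃   
                            ┃   ┃   
                            ┃   ┃   
                            ┃   ┃   
                            ┃   ┃   
━━━━━━━━━━━━━━━━━━━━━━━━━━━━┛   ┃   
   ┃├────┼────┼────┼────┤       ┃   
   ┃│ 10 │ 13 │ 11 │  7 │       ┃   
   ┃└────┴────┴────┴────┘       ┃   
   ┃Moves: 3                    ┃   
   ┗━━━━━━━━━━━━━━━━━━━━━━━━━━━━┛   
                                    
                                    


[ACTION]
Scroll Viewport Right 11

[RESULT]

t                     ┃             
──────────────────────┨             
    [ ]               ┃             
    [x]               ┃             
    [EU             ▼]┃             
    [ ]               ┃             
    [123 Main St     ]┃             
:   [Low            ▼]┃━━━┓         
                      ┃   ┃         
                      ┃───┨         
                      ┃   ┃         
                      ┃   ┃         
                      ┃   ┃         
                      ┃   ┃         
                      ┃   ┃         
━━━━━━━━━━━━━━━━━━━━━━┛   ┃         
───┼────┼────┼────┤       ┃         
10 │ 13 │ 11 │  7 │       ┃         
───┴────┴────┴────┘       ┃         
ves: 3                    ┃         
━━━━━━━━━━━━━━━━━━━━━━━━━━┛         
                                    
                                    


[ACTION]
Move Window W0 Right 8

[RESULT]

t                     ┃             
──────────────────────┨             
    [ ]               ┃             
    [x]               ┃             
    [EU             ▼]┃             
    [ ]               ┃             
    [123 Main St     ]┃             
:   [Low            ▼]┃━━━━━━━━━━━┓ 
                      ┃           ┃ 
                      ┃───────────┨ 
                      ┃───┐       ┃ 
                      ┃ 4 │       ┃ 
                      ┃───┤       ┃ 
                      ┃ 6 │       ┃ 
                      ┃───┤       ┃ 
━━━━━━━━━━━━━━━━━━━━━━┛15 │       ┃ 
     ┃├────┼────┼────┼────┤       ┃ 
     ┃│ 10 │ 13 │ 11 │  7 │       ┃ 
     ┃└────┴────┴────┴────┘       ┃ 
     ┃Moves: 3                    ┃ 
     ┗━━━━━━━━━━━━━━━━━━━━━━━━━━━━┛ 
                                    
                                    


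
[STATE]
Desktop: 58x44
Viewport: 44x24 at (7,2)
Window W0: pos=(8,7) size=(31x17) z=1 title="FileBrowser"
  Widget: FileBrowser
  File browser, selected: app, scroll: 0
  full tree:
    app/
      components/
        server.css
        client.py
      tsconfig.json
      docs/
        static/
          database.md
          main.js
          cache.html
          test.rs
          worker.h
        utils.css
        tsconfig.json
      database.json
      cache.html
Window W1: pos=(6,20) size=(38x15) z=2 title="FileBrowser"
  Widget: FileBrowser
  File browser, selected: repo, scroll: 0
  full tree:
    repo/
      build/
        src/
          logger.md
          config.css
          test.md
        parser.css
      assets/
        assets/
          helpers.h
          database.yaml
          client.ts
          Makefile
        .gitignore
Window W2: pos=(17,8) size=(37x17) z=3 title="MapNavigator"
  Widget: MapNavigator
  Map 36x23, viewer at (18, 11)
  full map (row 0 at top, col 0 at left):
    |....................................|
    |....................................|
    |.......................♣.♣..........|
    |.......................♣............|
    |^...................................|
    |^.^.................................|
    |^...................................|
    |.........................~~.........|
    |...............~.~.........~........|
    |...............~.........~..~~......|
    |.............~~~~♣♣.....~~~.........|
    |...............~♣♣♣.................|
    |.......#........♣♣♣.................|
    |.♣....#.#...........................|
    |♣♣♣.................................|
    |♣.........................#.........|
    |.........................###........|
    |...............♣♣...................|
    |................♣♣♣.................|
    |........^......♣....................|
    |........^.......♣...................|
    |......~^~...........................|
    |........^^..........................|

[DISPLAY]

                                            
                                            
                                            
                                            
                                            
 ┏━━━━━━━━━━━━━━━━━━━━━━━━━━━━━┓            
 ┃ FileBro┏━━━━━━━━━━━━━━━━━━━━━━━━━━━━━━━━━
 ┠────────┃ MapNavigator                    
 ┃> [-] ap┠─────────────────────────────────
 ┃    [+] ┃.^...............................
 ┃    tsco┃.................................
 ┃    [+] ┃........................~~.......
 ┃    data┃..............~.~.........~......
 ┃    cach┃..............~.........~..~~....
 ┃        ┃............~~~~♣♣.....~~~.......
 ┃        ┃..............~♣♣@...............
 ┃        ┃......#........♣♣♣...............
 ┃        ┃♣....#.#.........................
━━━━━━━━━━┃♣♣...............................
 FileBrows┃.........................#.......
──────────┃........................###......
> [-] repo┃..............♣♣.................
    [+] bu┗━━━━━━━━━━━━━━━━━━━━━━━━━━━━━━━━━
    [+] assets/                     ┃       


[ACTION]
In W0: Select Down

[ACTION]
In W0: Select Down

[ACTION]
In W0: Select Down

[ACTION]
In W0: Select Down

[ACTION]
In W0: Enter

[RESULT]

                                            
                                            
                                            
                                            
                                            
 ┏━━━━━━━━━━━━━━━━━━━━━━━━━━━━━┓            
 ┃ FileBro┏━━━━━━━━━━━━━━━━━━━━━━━━━━━━━━━━━
 ┠────────┃ MapNavigator                    
 ┃  [-] ap┠─────────────────────────────────
 ┃    [+] ┃.^...............................
 ┃    tsco┃.................................
 ┃    [+] ┃........................~~.......
 ┃  > data┃..............~.~.........~......
 ┃    cach┃..............~.........~..~~....
 ┃        ┃............~~~~♣♣.....~~~.......
 ┃        ┃..............~♣♣@...............
 ┃        ┃......#........♣♣♣...............
 ┃        ┃♣....#.#.........................
━━━━━━━━━━┃♣♣...............................
 FileBrows┃.........................#.......
──────────┃........................###......
> [-] repo┃..............♣♣.................
    [+] bu┗━━━━━━━━━━━━━━━━━━━━━━━━━━━━━━━━━
    [+] assets/                     ┃       


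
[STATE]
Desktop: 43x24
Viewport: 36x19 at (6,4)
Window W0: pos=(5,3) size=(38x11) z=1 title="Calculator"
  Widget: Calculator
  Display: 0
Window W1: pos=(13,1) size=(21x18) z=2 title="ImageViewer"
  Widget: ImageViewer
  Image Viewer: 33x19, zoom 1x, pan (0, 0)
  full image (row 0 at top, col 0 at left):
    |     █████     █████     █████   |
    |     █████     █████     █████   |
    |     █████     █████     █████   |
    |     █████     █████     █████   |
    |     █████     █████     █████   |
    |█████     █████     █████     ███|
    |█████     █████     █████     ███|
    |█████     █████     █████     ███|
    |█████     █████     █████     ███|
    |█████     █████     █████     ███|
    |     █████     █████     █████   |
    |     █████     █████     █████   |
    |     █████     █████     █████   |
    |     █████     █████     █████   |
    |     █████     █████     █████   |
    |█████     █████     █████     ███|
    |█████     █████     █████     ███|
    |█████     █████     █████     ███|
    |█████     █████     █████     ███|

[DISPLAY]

 Calcul┃     █████     ████┃        
───────┃     █████     ████┃────────
       ┃     █████     ████┃       0
┌───┬──┃     █████     ████┃        
│ 7 │ 8┃     █████     ████┃        
├───┼──┃█████     █████    ┃        
│ 4 │ 5┃█████     █████    ┃        
├───┼──┃█████     █████    ┃        
│ 1 │ 2┃█████     █████    ┃        
━━━━━━━┃█████     █████    ┃━━━━━━━━
       ┃     █████     ████┃        
       ┃     █████     ████┃        
       ┃     █████     ████┃        
       ┃     █████     ████┃        
       ┗━━━━━━━━━━━━━━━━━━━┛        
                                    
                                    
                                    
                                    


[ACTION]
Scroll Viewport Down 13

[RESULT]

───────┃     █████     ████┃────────
       ┃     █████     ████┃       0
┌───┬──┃     █████     ████┃        
│ 7 │ 8┃     █████     ████┃        
├───┼──┃█████     █████    ┃        
│ 4 │ 5┃█████     █████    ┃        
├───┼──┃█████     █████    ┃        
│ 1 │ 2┃█████     █████    ┃        
━━━━━━━┃█████     █████    ┃━━━━━━━━
       ┃     █████     ████┃        
       ┃     █████     ████┃        
       ┃     █████     ████┃        
       ┃     █████     ████┃        
       ┗━━━━━━━━━━━━━━━━━━━┛        
                                    
                                    
                                    
                                    
                                    


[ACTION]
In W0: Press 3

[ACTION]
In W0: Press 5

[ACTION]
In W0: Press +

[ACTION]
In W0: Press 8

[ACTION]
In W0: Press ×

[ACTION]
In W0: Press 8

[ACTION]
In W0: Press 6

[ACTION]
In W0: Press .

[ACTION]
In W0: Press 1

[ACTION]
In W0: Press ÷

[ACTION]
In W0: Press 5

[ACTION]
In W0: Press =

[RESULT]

───────┃     █████     ████┃────────
       ┃     █████     ████┃  740.46
┌───┬──┃     █████     ████┃        
│ 7 │ 8┃     █████     ████┃        
├───┼──┃█████     █████    ┃        
│ 4 │ 5┃█████     █████    ┃        
├───┼──┃█████     █████    ┃        
│ 1 │ 2┃█████     █████    ┃        
━━━━━━━┃█████     █████    ┃━━━━━━━━
       ┃     █████     ████┃        
       ┃     █████     ████┃        
       ┃     █████     ████┃        
       ┃     █████     ████┃        
       ┗━━━━━━━━━━━━━━━━━━━┛        
                                    
                                    
                                    
                                    
                                    
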